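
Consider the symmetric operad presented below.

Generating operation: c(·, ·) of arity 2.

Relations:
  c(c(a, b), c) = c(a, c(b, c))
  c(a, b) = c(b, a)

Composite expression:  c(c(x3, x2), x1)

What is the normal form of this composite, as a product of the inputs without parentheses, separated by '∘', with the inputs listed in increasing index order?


x1 ∘ x2 ∘ x3

With c associative and commutative, the x-input set is all that matters.
c(x3, x2) reduces to x3 ∘ x2
c(c(x3, x2), x1) reduces to x3 ∘ x2 ∘ x1
sorting the factors by input index: x1 ∘ x2 ∘ x3


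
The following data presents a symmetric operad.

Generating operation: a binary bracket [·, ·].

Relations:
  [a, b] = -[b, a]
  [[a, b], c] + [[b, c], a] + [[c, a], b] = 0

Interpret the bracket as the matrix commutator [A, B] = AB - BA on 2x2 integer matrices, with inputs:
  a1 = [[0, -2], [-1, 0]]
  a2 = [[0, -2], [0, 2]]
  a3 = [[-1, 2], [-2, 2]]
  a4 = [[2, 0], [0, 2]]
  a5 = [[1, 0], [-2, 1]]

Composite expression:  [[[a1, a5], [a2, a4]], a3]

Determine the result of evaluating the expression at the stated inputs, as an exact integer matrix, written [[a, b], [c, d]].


[[0, 0], [0, 0]]

[a1, a5] = [[4, 0], [0, -4]]
[a2, a4] = [[0, 0], [0, 0]]
[[a1, a5], [a2, a4]] = [[0, 0], [0, 0]]
[[[a1, a5], [a2, a4]], a3] = [[0, 0], [0, 0]]


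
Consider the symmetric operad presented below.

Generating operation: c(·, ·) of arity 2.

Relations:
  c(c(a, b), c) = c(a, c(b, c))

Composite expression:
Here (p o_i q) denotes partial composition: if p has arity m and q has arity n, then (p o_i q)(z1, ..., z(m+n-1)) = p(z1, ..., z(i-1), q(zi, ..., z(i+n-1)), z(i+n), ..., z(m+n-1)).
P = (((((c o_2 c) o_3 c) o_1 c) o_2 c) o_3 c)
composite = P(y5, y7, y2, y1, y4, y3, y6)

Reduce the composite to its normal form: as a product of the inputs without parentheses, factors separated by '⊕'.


y5 ⊕ y7 ⊕ y2 ⊕ y1 ⊕ y4 ⊕ y3 ⊕ y6

Every regrouping of c is equal, so read the y-inputs in written order.
c(y2, y1) spells out as y2 ⊕ y1
c(y7, c(y2, y1)) spells out as y7 ⊕ y2 ⊕ y1
c(y5, c(y7, c(y2, y1))) spells out as y5 ⊕ y7 ⊕ y2 ⊕ y1
c(y3, y6) spells out as y3 ⊕ y6
c(y4, c(y3, y6)) spells out as y4 ⊕ y3 ⊕ y6
c(c(y5, c(y7, c(y2, y1))), c(y4, c(y3, y6))) spells out as y5 ⊕ y7 ⊕ y2 ⊕ y1 ⊕ y4 ⊕ y3 ⊕ y6


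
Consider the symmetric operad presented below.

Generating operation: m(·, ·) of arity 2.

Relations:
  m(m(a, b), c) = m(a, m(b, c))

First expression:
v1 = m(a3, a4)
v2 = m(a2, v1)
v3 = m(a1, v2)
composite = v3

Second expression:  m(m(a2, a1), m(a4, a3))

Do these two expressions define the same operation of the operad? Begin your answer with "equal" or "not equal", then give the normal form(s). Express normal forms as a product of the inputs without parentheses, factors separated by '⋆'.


The first expression, normalized: a1 ⋆ a2 ⋆ a3 ⋆ a4
The second expression, normalized: a2 ⋆ a1 ⋆ a4 ⋆ a3
The normal forms differ: not equal.

not equal — first a1 ⋆ a2 ⋆ a3 ⋆ a4, second a2 ⋆ a1 ⋆ a4 ⋆ a3


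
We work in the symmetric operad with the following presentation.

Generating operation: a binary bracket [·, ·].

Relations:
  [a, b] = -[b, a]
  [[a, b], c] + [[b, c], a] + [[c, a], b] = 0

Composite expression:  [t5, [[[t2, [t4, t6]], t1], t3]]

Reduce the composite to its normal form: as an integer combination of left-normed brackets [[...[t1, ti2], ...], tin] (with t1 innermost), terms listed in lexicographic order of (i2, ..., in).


[[[[[t1, t2], t4], t6], t3], t5] - [[[[[t1, t2], t6], t4], t3], t5] - [[[[[t1, t4], t6], t2], t3], t5] + [[[[[t1, t6], t4], t2], t3], t5]

Expand each bracket as ab - ba; the t1-initial words give the coefficients.
Composite bracket: [t5, [[[t2, [t4, t6]], t1], t3]]
Full expansion: 32 signed words from ab - ba (2^5 = 32).
Coefficients come from the t1-initial words:
  the word t1t2t4t6t3t5 carries sign +1 and contributes +[[[[[t1, t2], t4], t6], t3], t5]
  the word t1t2t6t4t3t5 carries sign -1 and contributes -[[[[[t1, t2], t6], t4], t3], t5]
  the word t1t4t6t2t3t5 carries sign -1 and contributes -[[[[[t1, t4], t6], t2], t3], t5]
  the word t1t6t4t2t3t5 carries sign +1 and contributes +[[[[[t1, t6], t4], t2], t3], t5]


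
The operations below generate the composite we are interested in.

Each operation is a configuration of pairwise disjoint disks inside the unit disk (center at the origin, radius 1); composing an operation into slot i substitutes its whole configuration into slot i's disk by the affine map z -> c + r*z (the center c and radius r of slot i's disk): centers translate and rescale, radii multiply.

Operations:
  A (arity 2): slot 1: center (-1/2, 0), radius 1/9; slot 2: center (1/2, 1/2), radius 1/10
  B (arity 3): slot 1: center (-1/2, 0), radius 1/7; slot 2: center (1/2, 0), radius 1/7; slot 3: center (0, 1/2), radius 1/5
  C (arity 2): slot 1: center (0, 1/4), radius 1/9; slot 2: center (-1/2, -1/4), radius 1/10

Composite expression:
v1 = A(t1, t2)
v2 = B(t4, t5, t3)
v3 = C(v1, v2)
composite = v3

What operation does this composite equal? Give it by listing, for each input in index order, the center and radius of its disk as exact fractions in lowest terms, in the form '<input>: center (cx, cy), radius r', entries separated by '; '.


t1: center (-1/18, 1/4), radius 1/81; t2: center (1/18, 11/36), radius 1/90; t3: center (-1/2, -1/5), radius 1/50; t4: center (-11/20, -1/4), radius 1/70; t5: center (-9/20, -1/4), radius 1/70

Only the slot chain above each t matters under C; compose those maps.
for t1, the 2-step affine chain lands on center (-1/18, 1/4), radius 1/81
for t2, the 2-step affine chain lands on center (1/18, 11/36), radius 1/90
for t4, the 2-step affine chain lands on center (-11/20, -1/4), radius 1/70
for t5, the 2-step affine chain lands on center (-9/20, -1/4), radius 1/70
for t3, the 2-step affine chain lands on center (-1/2, -1/5), radius 1/50


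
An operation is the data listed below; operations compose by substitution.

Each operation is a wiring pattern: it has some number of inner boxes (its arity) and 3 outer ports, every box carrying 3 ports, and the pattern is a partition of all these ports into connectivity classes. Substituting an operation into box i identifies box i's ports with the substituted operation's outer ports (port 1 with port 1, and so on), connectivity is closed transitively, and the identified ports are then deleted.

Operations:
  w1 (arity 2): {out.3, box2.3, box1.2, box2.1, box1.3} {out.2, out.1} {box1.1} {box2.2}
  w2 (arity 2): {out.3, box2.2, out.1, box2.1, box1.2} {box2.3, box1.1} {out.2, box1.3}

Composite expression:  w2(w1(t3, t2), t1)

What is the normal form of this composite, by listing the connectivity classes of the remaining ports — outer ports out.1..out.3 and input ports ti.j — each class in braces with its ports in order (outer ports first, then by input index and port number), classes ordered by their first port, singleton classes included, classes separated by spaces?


{out.1, out.3, t1.1, t1.2, t1.3} {out.2, t2.1, t2.3, t3.2, t3.3} {t2.2} {t3.1}

Treat the ports identified at w2 as solder joints: merge, then drop.
after w1, the pattern on (t3, t2) reads {out.1, out.2} {out.3, t2.1, t2.3, t3.2, t3.3} {t2.2} {t3.1} (out.j = its outer ports)
after w2, the pattern on (t3, t2, t1) reads {out.1, out.3, t1.1, t1.2, t1.3} {out.2, t2.1, t2.3, t3.2, t3.3} {t2.2} {t3.1} (out.j = its outer ports)


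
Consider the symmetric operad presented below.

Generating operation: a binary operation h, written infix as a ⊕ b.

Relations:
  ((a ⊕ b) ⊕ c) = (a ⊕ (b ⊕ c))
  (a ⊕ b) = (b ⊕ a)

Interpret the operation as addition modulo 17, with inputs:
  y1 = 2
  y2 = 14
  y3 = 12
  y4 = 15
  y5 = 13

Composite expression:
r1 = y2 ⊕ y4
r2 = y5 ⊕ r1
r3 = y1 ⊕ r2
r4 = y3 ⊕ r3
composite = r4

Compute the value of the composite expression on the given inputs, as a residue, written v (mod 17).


5 (mod 17)

(y2 ⊕ y4) = 12
(y5 ⊕ (y2 ⊕ y4)) = 8
(y1 ⊕ (y5 ⊕ (y2 ⊕ y4))) = 10
(y3 ⊕ (y1 ⊕ (y5 ⊕ (y2 ⊕ y4)))) = 5


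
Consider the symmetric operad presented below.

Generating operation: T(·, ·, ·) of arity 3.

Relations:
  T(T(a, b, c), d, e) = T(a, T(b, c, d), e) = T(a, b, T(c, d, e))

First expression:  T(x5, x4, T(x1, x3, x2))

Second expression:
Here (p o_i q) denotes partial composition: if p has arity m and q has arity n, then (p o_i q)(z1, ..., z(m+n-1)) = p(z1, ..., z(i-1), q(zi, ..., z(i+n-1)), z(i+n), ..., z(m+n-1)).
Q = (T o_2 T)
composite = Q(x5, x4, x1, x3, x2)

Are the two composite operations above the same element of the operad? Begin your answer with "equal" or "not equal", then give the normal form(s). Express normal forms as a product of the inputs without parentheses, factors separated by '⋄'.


Reducing the first expression gives x5 ⋄ x4 ⋄ x1 ⋄ x3 ⋄ x2
Reducing the second expression gives x5 ⋄ x4 ⋄ x1 ⋄ x3 ⋄ x2
The normal forms match — equal.

equal; both compose to x5 ⋄ x4 ⋄ x1 ⋄ x3 ⋄ x2


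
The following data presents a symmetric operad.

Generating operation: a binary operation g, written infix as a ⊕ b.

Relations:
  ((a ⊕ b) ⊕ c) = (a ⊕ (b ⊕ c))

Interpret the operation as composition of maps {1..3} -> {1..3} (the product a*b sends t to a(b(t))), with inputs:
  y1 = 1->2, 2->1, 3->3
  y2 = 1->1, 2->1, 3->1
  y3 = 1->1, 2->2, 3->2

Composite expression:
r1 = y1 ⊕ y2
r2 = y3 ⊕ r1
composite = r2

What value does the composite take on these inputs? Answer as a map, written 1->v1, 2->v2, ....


1->2, 2->2, 3->2

(y1 ⊕ y2) = 1->2, 2->2, 3->2
(y3 ⊕ (y1 ⊕ y2)) = 1->2, 2->2, 3->2


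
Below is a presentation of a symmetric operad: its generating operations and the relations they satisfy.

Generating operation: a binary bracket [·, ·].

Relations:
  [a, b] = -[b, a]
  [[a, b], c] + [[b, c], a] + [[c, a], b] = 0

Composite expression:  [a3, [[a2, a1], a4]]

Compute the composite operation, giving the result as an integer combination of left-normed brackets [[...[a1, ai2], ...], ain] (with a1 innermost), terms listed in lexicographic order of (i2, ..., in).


[[[a1, a2], a4], a3]

In the tensor algebra, words opening a1 carry the a1-anchored form.
Composite bracket: [a3, [[a2, a1], a4]]
The bracket unfolds into 8 signed words via [a, b] = ab - ba (2^3 = 8).
Collect the words opening with a1:
  from a1a2a4a3, sign +1: term +[[[a1, a2], a4], a3]


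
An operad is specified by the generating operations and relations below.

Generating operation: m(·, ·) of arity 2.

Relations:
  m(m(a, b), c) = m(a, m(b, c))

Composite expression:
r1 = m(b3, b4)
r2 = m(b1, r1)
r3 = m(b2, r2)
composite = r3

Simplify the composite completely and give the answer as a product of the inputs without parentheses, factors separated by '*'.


b2 * b1 * b3 * b4


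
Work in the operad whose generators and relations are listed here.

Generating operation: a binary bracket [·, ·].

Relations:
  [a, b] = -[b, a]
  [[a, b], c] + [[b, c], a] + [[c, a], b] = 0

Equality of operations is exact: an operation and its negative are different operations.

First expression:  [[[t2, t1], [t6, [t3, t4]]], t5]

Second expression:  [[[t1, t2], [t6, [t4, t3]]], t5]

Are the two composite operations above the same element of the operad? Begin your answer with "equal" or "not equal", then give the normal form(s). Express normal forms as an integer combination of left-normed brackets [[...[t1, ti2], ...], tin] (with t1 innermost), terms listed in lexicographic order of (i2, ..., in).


equal: each reduces to [[[[[t1, t2], t3], t4], t6], t5] - [[[[[t1, t2], t4], t3], t6], t5] - [[[[[t1, t2], t6], t3], t4], t5] + [[[[[t1, t2], t6], t4], t3], t5]

The first expression, normalized: [[[[[t1, t2], t3], t4], t6], t5] - [[[[[t1, t2], t4], t3], t6], t5] - [[[[[t1, t2], t6], t3], t4], t5] + [[[[[t1, t2], t6], t4], t3], t5]
The second expression, normalized: [[[[[t1, t2], t3], t4], t6], t5] - [[[[[t1, t2], t4], t3], t6], t5] - [[[[[t1, t2], t6], t3], t4], t5] + [[[[[t1, t2], t6], t4], t3], t5]
The normal forms match — equal.


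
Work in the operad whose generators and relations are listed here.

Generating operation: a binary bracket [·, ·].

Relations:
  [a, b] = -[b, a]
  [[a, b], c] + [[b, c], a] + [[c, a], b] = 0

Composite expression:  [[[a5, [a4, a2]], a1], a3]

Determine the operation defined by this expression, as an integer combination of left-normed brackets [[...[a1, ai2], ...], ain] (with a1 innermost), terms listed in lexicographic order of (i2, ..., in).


-[[[[a1, a2], a4], a5], a3] + [[[[a1, a4], a2], a5], a3] + [[[[a1, a5], a2], a4], a3] - [[[[a1, a5], a4], a2], a3]

In the tensor algebra, words opening a1 carry the a1-anchored form.
Composite bracket: [[[a5, [a4, a2]], a1], a3]
Applying ab - ba throughout gives 16 signed words (2^4 = 16).
Keep just the words that open with a1:
  the word a1a2a4a5a3 carries sign -1 and contributes -[[[[a1, a2], a4], a5], a3]
  the word a1a4a2a5a3 carries sign +1 and contributes +[[[[a1, a4], a2], a5], a3]
  the word a1a5a2a4a3 carries sign +1 and contributes +[[[[a1, a5], a2], a4], a3]
  the word a1a5a4a2a3 carries sign -1 and contributes -[[[[a1, a5], a4], a2], a3]


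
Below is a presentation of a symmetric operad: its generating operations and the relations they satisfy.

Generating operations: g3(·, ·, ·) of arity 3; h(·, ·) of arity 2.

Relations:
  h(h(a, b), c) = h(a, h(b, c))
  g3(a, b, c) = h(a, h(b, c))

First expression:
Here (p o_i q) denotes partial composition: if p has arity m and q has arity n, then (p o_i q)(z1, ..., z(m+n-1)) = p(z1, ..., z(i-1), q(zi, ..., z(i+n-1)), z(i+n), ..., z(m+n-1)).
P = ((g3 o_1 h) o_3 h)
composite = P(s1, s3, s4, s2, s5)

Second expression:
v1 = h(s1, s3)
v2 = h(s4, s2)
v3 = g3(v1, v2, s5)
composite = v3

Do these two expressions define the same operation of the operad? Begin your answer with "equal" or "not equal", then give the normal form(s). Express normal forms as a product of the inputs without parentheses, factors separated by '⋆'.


equal: each reduces to s1 ⋆ s3 ⋆ s4 ⋆ s2 ⋆ s5


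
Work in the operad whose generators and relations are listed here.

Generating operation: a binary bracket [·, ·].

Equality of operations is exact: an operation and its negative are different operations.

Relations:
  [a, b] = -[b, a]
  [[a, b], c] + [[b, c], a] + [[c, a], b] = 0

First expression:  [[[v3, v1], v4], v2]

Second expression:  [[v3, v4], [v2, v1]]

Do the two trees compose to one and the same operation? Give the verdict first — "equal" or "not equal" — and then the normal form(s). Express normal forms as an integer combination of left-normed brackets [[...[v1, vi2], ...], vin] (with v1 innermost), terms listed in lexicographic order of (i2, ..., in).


not equal — first -[[[v1, v3], v4], v2], second [[[v1, v2], v3], v4] - [[[v1, v2], v4], v3]

The first expression, normalized: -[[[v1, v3], v4], v2]
The second expression, normalized: [[[v1, v2], v3], v4] - [[[v1, v2], v4], v3]
They disagree, so not equal.


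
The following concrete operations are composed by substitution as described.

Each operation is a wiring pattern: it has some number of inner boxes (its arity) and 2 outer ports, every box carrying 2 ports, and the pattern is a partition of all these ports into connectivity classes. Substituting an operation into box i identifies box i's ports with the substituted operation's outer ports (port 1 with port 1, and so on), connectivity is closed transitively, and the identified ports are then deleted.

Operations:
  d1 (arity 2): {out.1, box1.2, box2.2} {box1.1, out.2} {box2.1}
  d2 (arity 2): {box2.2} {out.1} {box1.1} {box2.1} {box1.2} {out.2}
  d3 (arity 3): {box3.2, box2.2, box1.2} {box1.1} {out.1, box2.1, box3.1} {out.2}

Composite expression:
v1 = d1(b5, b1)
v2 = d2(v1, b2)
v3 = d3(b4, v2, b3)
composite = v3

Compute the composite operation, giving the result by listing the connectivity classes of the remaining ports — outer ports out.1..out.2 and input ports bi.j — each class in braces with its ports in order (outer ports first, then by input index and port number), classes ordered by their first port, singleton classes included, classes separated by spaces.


After gluing at d3, chains via deleted ports link the b-ports.
d1 over (b5, b1) gives {out.1, b1.2, b5.2} {out.2, b5.1} {b1.1}, out.j being that stage's outer ports
d2 over (b5, b1, b2) gives {out.1} {out.2} {b1.1} {b1.2, b5.2} {b2.1} {b2.2} {b5.1}, out.j being that stage's outer ports
d3 over (b4, b5, b1, b2, b3) gives {out.1, b3.1} {out.2} {b1.1} {b1.2, b5.2} {b2.1} {b2.2} {b3.2, b4.2} {b4.1} {b5.1}, out.j being that stage's outer ports

{out.1, b3.1} {out.2} {b1.1} {b1.2, b5.2} {b2.1} {b2.2} {b3.2, b4.2} {b4.1} {b5.1}


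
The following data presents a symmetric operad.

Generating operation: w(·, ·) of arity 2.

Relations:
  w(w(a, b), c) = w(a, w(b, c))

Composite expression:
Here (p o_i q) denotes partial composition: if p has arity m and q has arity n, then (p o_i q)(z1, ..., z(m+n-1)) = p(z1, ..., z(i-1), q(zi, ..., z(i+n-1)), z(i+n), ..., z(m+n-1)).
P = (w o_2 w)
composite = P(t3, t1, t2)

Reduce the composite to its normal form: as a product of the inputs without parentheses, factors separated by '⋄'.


t3 ⋄ t1 ⋄ t2

Key point: w is associative — brackets drop, the t-order remains.
w(t1, t2) unparenthesizes to t1 ⋄ t2
w(t3, w(t1, t2)) unparenthesizes to t3 ⋄ t1 ⋄ t2


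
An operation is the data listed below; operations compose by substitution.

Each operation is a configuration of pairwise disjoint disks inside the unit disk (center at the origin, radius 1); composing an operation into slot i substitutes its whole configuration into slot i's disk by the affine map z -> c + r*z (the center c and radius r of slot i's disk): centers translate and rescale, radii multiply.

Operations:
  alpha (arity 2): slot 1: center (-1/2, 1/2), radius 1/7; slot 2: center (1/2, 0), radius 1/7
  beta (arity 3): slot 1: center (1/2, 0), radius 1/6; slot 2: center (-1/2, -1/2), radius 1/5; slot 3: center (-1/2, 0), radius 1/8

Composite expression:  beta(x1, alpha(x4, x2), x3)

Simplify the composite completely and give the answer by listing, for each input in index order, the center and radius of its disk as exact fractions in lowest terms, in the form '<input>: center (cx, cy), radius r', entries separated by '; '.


Below beta, radii multiply path by path; the x-disk centers shift.
x1 passes through 1 substitution, ending at center (1/2, 0), radius 1/6
x4 passes through 2 substitutions, ending at center (-3/5, -2/5), radius 1/35
x2 passes through 2 substitutions, ending at center (-2/5, -1/2), radius 1/35
x3 passes through 1 substitution, ending at center (-1/2, 0), radius 1/8

x1: center (1/2, 0), radius 1/6; x2: center (-2/5, -1/2), radius 1/35; x3: center (-1/2, 0), radius 1/8; x4: center (-3/5, -2/5), radius 1/35


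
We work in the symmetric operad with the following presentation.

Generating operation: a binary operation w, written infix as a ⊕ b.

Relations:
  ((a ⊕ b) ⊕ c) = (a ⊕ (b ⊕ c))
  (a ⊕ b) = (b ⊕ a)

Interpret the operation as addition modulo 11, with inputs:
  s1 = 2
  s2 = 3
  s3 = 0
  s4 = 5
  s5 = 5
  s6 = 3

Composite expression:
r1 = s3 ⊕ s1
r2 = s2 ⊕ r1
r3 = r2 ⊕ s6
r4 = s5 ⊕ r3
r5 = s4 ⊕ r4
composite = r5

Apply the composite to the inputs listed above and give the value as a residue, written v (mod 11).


(s3 ⊕ s1) = 2
(s2 ⊕ (s3 ⊕ s1)) = 5
((s2 ⊕ (s3 ⊕ s1)) ⊕ s6) = 8
(s5 ⊕ ((s2 ⊕ (s3 ⊕ s1)) ⊕ s6)) = 2
(s4 ⊕ (s5 ⊕ ((s2 ⊕ (s3 ⊕ s1)) ⊕ s6))) = 7

7 (mod 11)


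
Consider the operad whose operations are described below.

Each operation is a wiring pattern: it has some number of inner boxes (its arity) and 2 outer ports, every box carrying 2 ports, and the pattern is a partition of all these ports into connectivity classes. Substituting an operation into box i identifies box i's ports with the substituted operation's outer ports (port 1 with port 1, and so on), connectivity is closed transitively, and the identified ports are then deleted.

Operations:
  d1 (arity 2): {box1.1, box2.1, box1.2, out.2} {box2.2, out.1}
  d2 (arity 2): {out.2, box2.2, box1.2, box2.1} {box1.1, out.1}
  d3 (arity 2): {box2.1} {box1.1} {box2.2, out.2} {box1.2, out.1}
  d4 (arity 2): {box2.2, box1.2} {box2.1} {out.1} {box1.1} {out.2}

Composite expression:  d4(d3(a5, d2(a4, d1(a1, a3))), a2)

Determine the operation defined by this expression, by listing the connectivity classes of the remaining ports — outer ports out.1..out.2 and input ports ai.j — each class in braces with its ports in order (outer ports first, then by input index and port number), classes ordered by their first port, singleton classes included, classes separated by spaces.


{out.1} {out.2} {a1.1, a1.2, a2.2, a3.1, a3.2, a4.2} {a2.1} {a4.1} {a5.1} {a5.2}

Substituting into d4 glues patterns; closure does the rest.
composing d1 on (a1, a3), with out.j its own outer ports: {out.1, a3.2} {out.2, a1.1, a1.2, a3.1}
composing d2 on (a4, a1, a3), with out.j its own outer ports: {out.1, a4.1} {out.2, a1.1, a1.2, a3.1, a3.2, a4.2}
composing d3 on (a5, a4, a1, a3), with out.j its own outer ports: {out.1, a5.2} {out.2, a1.1, a1.2, a3.1, a3.2, a4.2} {a4.1} {a5.1}
composing d4 on (a5, a4, a1, a3, a2), with out.j its own outer ports: {out.1} {out.2} {a1.1, a1.2, a2.2, a3.1, a3.2, a4.2} {a2.1} {a4.1} {a5.1} {a5.2}


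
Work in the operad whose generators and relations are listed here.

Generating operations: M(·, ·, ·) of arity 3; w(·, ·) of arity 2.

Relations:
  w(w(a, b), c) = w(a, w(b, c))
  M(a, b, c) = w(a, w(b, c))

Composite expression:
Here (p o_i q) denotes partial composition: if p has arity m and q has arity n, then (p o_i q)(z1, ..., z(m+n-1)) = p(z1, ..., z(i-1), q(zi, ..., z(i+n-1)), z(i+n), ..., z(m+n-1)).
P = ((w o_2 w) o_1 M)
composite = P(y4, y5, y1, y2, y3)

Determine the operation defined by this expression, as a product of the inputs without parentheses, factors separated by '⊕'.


y4 ⊕ y5 ⊕ y1 ⊕ y2 ⊕ y3

All parenthesizations of w agree; list the y-inputs left to right.
M(y4, y5, y1) linearizes to y4 ⊕ y5 ⊕ y1
w(y2, y3) linearizes to y2 ⊕ y3
w(M(y4, y5, y1), w(y2, y3)) linearizes to y4 ⊕ y5 ⊕ y1 ⊕ y2 ⊕ y3


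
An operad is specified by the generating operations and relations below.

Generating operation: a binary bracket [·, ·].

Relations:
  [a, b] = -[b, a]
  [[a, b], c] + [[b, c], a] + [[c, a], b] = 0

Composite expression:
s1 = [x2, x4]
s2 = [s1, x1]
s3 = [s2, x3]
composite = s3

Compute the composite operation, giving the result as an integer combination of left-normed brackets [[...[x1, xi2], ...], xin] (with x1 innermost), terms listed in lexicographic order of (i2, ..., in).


-[[[x1, x2], x4], x3] + [[[x1, x4], x2], x3]

In the tensor algebra, words opening x1 carry the x1-anchored form.
Composite bracket: [[[x2, x4], x1], x3]
The bracket unfolds into 8 signed words via [a, b] = ab - ba (2^3 = 8).
Keep just the words that open with x1:
  sign of x1x2x4x3 is -1, so it contributes -[[[x1, x2], x4], x3]
  sign of x1x4x2x3 is +1, so it contributes +[[[x1, x4], x2], x3]


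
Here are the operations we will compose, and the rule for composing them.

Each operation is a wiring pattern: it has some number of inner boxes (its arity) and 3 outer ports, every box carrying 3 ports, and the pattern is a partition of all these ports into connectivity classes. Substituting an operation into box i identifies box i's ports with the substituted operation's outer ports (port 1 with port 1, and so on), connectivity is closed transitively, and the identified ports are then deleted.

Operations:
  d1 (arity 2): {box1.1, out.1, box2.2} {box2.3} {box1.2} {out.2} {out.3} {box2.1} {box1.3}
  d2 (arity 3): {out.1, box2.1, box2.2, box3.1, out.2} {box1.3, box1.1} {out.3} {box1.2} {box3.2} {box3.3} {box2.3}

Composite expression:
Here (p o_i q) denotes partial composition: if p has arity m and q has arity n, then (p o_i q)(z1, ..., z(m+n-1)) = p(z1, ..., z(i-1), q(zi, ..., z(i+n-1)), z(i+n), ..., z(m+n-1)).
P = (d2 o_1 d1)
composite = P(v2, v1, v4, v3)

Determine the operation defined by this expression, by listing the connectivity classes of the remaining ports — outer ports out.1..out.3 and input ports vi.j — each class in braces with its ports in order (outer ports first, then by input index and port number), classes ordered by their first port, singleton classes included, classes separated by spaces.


After gluing at d2, chains via deleted ports link the v-ports.
d1 over (v2, v1) gives {out.1, v1.2, v2.1} {out.2} {out.3} {v1.1} {v1.3} {v2.2} {v2.3}, out.j being that stage's outer ports
d2 over (v2, v1, v4, v3) gives {out.1, out.2, v3.1, v4.1, v4.2} {out.3} {v1.1} {v1.2, v2.1} {v1.3} {v2.2} {v2.3} {v3.2} {v3.3} {v4.3}, out.j being that stage's outer ports

{out.1, out.2, v3.1, v4.1, v4.2} {out.3} {v1.1} {v1.2, v2.1} {v1.3} {v2.2} {v2.3} {v3.2} {v3.3} {v4.3}


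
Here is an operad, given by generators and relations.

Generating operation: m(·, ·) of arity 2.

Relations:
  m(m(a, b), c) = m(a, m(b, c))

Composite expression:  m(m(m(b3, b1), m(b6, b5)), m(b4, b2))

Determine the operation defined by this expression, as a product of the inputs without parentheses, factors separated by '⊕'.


The m-tree's shape is irrelevant; the b-reading-order decides.
m(b3, b1) spells out as b3 ⊕ b1
m(b6, b5) spells out as b6 ⊕ b5
m(m(b3, b1), m(b6, b5)) spells out as b3 ⊕ b1 ⊕ b6 ⊕ b5
m(b4, b2) spells out as b4 ⊕ b2
m(m(m(b3, b1), m(b6, b5)), m(b4, b2)) spells out as b3 ⊕ b1 ⊕ b6 ⊕ b5 ⊕ b4 ⊕ b2

b3 ⊕ b1 ⊕ b6 ⊕ b5 ⊕ b4 ⊕ b2


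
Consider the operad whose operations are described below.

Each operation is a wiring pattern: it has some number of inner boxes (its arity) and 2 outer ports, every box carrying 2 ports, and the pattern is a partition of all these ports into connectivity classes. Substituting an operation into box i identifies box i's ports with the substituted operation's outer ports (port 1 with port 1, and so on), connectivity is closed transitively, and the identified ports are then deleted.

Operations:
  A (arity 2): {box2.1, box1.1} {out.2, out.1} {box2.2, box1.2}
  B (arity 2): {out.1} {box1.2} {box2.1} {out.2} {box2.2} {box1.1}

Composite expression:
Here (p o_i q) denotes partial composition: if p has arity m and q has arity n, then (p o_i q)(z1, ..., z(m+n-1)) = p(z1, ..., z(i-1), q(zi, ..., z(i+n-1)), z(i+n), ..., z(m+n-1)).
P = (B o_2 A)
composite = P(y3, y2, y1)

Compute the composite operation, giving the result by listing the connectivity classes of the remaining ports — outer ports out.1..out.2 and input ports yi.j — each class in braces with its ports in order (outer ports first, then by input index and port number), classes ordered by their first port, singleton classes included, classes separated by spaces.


{out.1} {out.2} {y1.1, y2.1} {y1.2, y2.2} {y3.1} {y3.2}

Connectivity passes through glued B-boundaries; trace each wire chain.
the subtree at A composes to {out.1, out.2} {y1.1, y2.1} {y1.2, y2.2} on (y2, y1); out.j = own outer ports
the subtree at B composes to {out.1} {out.2} {y1.1, y2.1} {y1.2, y2.2} {y3.1} {y3.2} on (y3, y2, y1); out.j = own outer ports


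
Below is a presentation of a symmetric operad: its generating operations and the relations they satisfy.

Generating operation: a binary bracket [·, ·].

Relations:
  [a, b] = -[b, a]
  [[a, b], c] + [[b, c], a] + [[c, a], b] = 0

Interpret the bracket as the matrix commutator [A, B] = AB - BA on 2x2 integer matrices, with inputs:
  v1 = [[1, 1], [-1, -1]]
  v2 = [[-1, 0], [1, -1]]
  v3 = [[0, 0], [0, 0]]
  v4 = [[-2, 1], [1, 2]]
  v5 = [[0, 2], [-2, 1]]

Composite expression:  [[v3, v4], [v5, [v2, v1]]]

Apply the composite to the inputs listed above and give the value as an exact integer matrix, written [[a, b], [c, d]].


[[0, 0], [0, 0]]

[v3, v4] = [[0, 0], [0, 0]]
[v2, v1] = [[-1, 0], [2, 1]]
[v5, [v2, v1]] = [[4, 4], [6, -4]]
[[v3, v4], [v5, [v2, v1]]] = [[0, 0], [0, 0]]


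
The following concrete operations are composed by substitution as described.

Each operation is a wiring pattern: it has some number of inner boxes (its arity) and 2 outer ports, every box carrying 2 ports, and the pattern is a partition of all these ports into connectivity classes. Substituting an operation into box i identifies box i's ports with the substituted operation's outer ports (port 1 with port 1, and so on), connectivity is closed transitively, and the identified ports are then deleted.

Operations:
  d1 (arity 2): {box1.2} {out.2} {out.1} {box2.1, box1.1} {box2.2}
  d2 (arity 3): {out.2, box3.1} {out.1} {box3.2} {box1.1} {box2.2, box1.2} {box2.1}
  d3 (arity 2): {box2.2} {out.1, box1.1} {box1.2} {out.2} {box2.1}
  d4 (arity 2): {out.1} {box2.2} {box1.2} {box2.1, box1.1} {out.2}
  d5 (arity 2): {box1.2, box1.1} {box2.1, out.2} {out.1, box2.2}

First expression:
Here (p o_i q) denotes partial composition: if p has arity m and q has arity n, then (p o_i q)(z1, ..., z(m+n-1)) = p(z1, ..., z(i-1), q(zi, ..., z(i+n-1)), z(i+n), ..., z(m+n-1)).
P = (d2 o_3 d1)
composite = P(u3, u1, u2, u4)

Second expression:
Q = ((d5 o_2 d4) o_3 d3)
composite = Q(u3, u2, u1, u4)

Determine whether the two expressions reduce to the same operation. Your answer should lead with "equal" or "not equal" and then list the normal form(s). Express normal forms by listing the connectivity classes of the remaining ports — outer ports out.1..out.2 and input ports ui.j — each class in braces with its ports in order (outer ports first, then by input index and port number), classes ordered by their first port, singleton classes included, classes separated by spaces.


not equal; the first gives {out.1} {out.2} {u1.1} {u1.2, u3.2} {u2.1, u4.1} {u2.2} {u3.1} {u4.2} and the second {out.1} {out.2} {u1.1, u2.1} {u1.2} {u2.2} {u3.1, u3.2} {u4.1} {u4.2}

The first expression, normalized: {out.1} {out.2} {u1.1} {u1.2, u3.2} {u2.1, u4.1} {u2.2} {u3.1} {u4.2}
The second expression, normalized: {out.1} {out.2} {u1.1, u2.1} {u1.2} {u2.2} {u3.1, u3.2} {u4.1} {u4.2}
They disagree, so not equal.


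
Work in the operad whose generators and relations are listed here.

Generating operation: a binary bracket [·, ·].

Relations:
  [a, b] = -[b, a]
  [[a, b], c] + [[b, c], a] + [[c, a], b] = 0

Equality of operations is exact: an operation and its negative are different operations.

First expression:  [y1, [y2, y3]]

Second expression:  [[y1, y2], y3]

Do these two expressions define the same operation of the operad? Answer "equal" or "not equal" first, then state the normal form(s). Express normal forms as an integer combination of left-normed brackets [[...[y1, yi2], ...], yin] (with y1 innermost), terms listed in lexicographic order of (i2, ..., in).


not equal; the first gives [[y1, y2], y3] - [[y1, y3], y2] and the second [[y1, y2], y3]

The first expression reduces to [[y1, y2], y3] - [[y1, y3], y2]
The second expression reduces to [[y1, y2], y3]
Distinct normal forms: not equal.


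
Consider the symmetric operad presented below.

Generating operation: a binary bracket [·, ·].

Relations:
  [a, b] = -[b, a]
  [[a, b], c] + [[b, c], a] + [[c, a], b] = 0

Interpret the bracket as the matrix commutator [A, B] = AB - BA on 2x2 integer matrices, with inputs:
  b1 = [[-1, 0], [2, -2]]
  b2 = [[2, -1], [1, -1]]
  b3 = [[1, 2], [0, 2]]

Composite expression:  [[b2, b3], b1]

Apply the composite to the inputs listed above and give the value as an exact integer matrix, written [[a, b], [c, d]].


[[10, -5], [7, -10]]

[b2, b3] = [[-2, 5], [-1, 2]]
[[b2, b3], b1] = [[10, -5], [7, -10]]


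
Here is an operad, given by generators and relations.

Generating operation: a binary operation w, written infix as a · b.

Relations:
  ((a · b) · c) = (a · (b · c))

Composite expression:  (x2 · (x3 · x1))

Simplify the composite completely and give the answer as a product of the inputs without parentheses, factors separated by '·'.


x2 · x3 · x1

All parenthesizations of w agree; list the x-inputs left to right.
(x3 · x1) spells out as x3 · x1
(x2 · (x3 · x1)) spells out as x2 · x3 · x1


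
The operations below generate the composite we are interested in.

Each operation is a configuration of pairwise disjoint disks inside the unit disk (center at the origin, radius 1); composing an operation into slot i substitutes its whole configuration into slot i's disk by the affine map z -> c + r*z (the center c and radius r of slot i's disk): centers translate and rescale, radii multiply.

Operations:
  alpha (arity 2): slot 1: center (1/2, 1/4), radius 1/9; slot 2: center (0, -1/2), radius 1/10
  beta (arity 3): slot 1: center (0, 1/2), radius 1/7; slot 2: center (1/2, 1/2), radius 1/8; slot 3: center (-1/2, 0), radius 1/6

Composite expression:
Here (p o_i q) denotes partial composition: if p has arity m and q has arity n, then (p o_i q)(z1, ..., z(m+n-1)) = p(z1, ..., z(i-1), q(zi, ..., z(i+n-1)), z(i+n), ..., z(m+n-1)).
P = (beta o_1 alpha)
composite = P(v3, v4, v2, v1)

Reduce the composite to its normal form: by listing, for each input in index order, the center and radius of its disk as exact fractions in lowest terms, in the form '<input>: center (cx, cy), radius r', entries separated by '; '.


v1: center (-1/2, 0), radius 1/6; v2: center (1/2, 1/2), radius 1/8; v3: center (1/14, 15/28), radius 1/63; v4: center (0, 3/7), radius 1/70

Each v-disk chains the slot maps above it in beta; radii multiply.
input v3: composing its 2 substitution steps yields center (1/14, 15/28), radius 1/63
input v4: composing its 2 substitution steps yields center (0, 3/7), radius 1/70
input v2: composing its 1 substitution step yields center (1/2, 1/2), radius 1/8
input v1: composing its 1 substitution step yields center (-1/2, 0), radius 1/6


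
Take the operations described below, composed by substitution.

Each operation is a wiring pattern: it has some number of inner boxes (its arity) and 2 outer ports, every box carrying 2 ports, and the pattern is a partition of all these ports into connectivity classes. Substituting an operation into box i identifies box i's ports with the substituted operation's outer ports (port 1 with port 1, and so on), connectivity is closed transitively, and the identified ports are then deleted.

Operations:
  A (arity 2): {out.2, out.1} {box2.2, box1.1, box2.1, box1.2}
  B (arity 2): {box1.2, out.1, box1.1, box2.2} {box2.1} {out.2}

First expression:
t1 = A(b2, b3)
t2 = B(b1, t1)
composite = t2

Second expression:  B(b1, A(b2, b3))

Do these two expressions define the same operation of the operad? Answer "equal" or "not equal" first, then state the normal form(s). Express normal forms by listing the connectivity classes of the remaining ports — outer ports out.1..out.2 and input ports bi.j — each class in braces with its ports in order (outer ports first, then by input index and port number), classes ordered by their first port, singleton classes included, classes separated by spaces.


equal: each reduces to {out.1, b1.1, b1.2} {out.2} {b2.1, b2.2, b3.1, b3.2}

The first expression, normalized: {out.1, b1.1, b1.2} {out.2} {b2.1, b2.2, b3.1, b3.2}
The second expression, normalized: {out.1, b1.1, b1.2} {out.2} {b2.1, b2.2, b3.1, b3.2}
Both agree, so they are equal.


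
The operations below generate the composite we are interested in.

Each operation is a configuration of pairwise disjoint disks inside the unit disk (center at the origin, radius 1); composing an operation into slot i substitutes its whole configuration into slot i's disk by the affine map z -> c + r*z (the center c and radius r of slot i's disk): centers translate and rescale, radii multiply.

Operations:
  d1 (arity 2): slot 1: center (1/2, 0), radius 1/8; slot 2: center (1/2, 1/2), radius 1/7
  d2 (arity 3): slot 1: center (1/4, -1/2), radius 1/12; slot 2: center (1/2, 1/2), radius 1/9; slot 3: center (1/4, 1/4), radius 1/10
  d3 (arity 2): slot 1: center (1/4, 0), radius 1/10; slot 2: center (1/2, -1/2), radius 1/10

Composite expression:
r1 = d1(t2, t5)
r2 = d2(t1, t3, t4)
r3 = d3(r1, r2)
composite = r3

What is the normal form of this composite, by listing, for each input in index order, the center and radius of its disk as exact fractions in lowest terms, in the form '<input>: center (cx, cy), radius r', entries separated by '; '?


t1: center (21/40, -11/20), radius 1/120; t2: center (3/10, 0), radius 1/80; t3: center (11/20, -9/20), radius 1/90; t4: center (21/40, -19/40), radius 1/100; t5: center (3/10, 1/20), radius 1/70

Follow each t-input down from d3: c' goes to c + r*c', radius to r*r'.
input t2: applying the 2 nested substitutions gives center (3/10, 0), radius 1/80
input t5: applying the 2 nested substitutions gives center (3/10, 1/20), radius 1/70
input t1: applying the 2 nested substitutions gives center (21/40, -11/20), radius 1/120
input t3: applying the 2 nested substitutions gives center (11/20, -9/20), radius 1/90
input t4: applying the 2 nested substitutions gives center (21/40, -19/40), radius 1/100


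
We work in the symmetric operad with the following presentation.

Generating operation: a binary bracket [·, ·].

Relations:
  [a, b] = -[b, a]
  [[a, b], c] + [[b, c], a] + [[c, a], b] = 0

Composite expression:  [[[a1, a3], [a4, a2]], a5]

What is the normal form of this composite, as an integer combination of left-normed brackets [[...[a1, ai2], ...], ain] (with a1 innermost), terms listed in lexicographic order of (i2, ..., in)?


Left-normed coefficients sit on the a1-initial expansion words.
Composite bracket: [[[a1, a3], [a4, a2]], a5]
Each bracket splits as ab - ba, giving 16 signed words (2^4 = 16).
Coefficients come from the a1-initial words:
  from a1a3a2a4a5, sign -1: term -[[[[a1, a3], a2], a4], a5]
  from a1a3a4a2a5, sign +1: term +[[[[a1, a3], a4], a2], a5]

-[[[[a1, a3], a2], a4], a5] + [[[[a1, a3], a4], a2], a5]


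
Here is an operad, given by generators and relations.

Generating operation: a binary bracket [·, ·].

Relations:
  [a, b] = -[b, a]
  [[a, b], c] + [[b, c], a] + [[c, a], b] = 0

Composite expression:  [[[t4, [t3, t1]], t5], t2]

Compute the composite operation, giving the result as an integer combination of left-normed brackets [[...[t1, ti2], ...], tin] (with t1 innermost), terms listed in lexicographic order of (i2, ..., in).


[[[[t1, t3], t4], t5], t2]

Left-normed coefficients sit on the t1-initial expansion words.
Composite bracket: [[[t4, [t3, t1]], t5], t2]
Applying ab - ba throughout gives 16 signed words (2^4 = 16).
Only words starting with t1 matter:
  word t1t3t4t5t2 has sign +1, contributing +[[[[t1, t3], t4], t5], t2]


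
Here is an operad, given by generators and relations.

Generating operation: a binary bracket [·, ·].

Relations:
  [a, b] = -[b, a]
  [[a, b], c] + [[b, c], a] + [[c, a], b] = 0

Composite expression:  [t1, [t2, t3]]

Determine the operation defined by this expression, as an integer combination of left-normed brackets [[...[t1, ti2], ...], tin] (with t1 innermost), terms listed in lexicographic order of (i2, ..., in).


[[t1, t2], t3] - [[t1, t3], t2]

Expand each bracket as ab - ba; the t1-initial words give the coefficients.
Composite bracket: [t1, [t2, t3]]
Full expansion: 4 signed words from ab - ba (2^2 = 4).
Words beginning with t1 determine it all:
  sign of t1t2t3 is +1, so it contributes +[[t1, t2], t3]
  sign of t1t3t2 is -1, so it contributes -[[t1, t3], t2]


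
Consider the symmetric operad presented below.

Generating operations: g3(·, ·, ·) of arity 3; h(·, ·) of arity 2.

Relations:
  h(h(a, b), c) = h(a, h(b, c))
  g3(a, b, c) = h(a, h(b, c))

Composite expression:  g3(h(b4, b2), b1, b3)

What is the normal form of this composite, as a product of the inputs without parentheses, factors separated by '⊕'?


b4 ⊕ b2 ⊕ b1 ⊕ b3

Under associativity of g3, the answer is the b's in reading order.
h(b4, b2) flattens to b4 ⊕ b2
g3(h(b4, b2), b1, b3) flattens to b4 ⊕ b2 ⊕ b1 ⊕ b3


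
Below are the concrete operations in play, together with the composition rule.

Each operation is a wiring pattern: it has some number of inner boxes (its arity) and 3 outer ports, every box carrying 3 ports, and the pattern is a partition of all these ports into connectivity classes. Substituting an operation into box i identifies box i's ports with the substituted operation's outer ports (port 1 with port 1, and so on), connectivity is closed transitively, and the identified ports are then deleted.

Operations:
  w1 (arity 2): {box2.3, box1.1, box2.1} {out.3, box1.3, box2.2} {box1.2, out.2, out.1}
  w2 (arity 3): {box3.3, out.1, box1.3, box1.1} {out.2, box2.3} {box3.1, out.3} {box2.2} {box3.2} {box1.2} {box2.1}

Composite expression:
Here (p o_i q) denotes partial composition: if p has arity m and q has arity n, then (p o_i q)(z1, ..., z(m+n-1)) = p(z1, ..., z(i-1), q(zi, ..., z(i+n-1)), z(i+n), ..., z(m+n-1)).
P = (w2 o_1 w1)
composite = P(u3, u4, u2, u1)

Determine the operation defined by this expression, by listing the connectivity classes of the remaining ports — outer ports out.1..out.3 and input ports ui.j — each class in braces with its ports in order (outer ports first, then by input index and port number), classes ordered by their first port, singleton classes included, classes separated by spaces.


Connectivity passes through glued w2-boundaries; trace each wire chain.
stage w1: inputs (u3, u4), connectivity {out.1, out.2, u3.2} {out.3, u3.3, u4.2} {u3.1, u4.1, u4.3}, out.j its boundary
stage w2: inputs (u3, u4, u2, u1), connectivity {out.1, u1.3, u3.2, u3.3, u4.2} {out.2, u2.3} {out.3, u1.1} {u1.2} {u2.1} {u2.2} {u3.1, u4.1, u4.3}, out.j its boundary

{out.1, u1.3, u3.2, u3.3, u4.2} {out.2, u2.3} {out.3, u1.1} {u1.2} {u2.1} {u2.2} {u3.1, u4.1, u4.3}
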